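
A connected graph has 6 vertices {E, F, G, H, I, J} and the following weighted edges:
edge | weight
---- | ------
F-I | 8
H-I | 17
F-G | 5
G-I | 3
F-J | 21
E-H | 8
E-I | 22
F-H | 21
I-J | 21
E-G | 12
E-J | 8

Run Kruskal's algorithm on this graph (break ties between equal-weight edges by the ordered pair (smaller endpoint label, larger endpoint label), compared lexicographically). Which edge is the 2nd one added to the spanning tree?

Sort edges by weight, then run Kruskal:
G-I (3): add — endpoints in different components.
F-G (5): add — endpoints in different components.
E-H (8): add — endpoints in different components.
E-J (8): add — endpoints in different components.
F-I (8): skip — F and I already connected.
E-G (12): add — endpoints in different components.
The 2nd edge added is F-G.

F-G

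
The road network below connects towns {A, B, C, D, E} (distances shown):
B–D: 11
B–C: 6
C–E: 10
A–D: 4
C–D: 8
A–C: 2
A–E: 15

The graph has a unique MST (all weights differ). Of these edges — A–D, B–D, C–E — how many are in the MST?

2

Sort edges by weight, then run Kruskal:
A–C (2): add — endpoints in different components.
A–D (4): add — endpoints in different components.
B–C (6): add — endpoints in different components.
C–D (8): skip — C and D already connected.
C–E (10): add — endpoints in different components.
MST edge set: {A–C, A–D, B–C, C–E}.
Of the listed edges, {A–D, C–E} are in the MST → 2.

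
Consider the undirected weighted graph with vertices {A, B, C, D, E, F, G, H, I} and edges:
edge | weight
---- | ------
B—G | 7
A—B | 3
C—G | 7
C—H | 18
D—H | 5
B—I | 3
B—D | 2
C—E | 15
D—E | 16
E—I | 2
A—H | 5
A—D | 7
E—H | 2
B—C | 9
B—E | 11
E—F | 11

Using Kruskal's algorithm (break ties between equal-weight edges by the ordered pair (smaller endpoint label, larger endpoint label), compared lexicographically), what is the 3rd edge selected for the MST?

Kruskal's algorithm — process edges by increasing weight (ties by edge label):
B—D (2): add — endpoints in different components.
E—H (2): add — endpoints in different components.
E—I (2): add — endpoints in different components.
A—B (3): add — endpoints in different components.
B—I (3): add — endpoints in different components.
A—H (5): skip — A and H already connected.
D—H (5): skip — D and H already connected.
A—D (7): skip — A and D already connected.
B—G (7): add — endpoints in different components.
C—G (7): add — endpoints in different components.
B—C (9): skip — B and C already connected.
B—E (11): skip — B and E already connected.
E—F (11): add — endpoints in different components.
The 3rd edge added is E—I.

E-I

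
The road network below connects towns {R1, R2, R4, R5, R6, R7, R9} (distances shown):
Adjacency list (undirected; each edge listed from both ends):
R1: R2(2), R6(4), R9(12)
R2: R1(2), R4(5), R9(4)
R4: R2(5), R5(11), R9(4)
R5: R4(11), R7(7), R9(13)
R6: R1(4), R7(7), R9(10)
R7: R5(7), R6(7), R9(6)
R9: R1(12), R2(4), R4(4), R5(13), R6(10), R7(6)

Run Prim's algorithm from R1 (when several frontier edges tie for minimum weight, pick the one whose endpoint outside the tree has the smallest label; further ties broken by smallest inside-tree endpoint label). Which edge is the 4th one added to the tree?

Grow the tree from R1 using Prim:
Step 1: frontier [R1-R2 2, R1-R6 4, R1-R9 12] → take R1-R2 (2); add R2.
Step 2: frontier [R1-R6 4, R1-R9 12, R2-R9 4, R2-R4 5] → take R1-R6 (4); add R6.
Step 3: frontier [R1-R9 12, R2-R9 4, R2-R4 5, R6-R7 7, R6-R9 10] → take R2-R9 (4); add R9.
Step 4: frontier [R2-R4 5, R6-R7 7, R4-R9 4, R7-R9 6, R5-R9 13] → take R4-R9 (4); add R4.
Step 5: frontier [R4-R5 11, R6-R7 7, R7-R9 6, R5-R9 13] → take R7-R9 (6); add R7.
Step 6: frontier [R4-R5 11, R5-R7 7, R5-R9 13] → take R5-R7 (7); add R5.
The 4th edge added is R4-R9.

R4-R9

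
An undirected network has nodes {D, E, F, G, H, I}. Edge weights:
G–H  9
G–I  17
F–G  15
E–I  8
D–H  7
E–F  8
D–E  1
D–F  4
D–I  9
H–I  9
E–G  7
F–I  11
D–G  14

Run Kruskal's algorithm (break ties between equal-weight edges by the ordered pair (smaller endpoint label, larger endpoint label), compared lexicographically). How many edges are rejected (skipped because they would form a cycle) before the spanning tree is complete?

1

Kruskal: consider edges lightest-first.
D–E (1): add — endpoints in different components.
D–F (4): add — endpoints in different components.
D–H (7): add — endpoints in different components.
E–G (7): add — endpoints in different components.
E–F (8): skip — E and F already connected.
E–I (8): add — endpoints in different components.
Edges rejected before the tree was complete: 1.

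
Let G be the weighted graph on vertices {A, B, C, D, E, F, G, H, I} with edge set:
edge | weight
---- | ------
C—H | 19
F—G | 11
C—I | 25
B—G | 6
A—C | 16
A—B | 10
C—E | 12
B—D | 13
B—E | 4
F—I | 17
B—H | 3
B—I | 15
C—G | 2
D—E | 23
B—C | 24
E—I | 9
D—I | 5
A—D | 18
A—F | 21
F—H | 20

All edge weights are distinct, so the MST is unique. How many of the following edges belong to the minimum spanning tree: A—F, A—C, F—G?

1

Kruskal's algorithm — process edges by increasing weight (ties by edge label):
C—G (2): add — endpoints in different components.
B—H (3): add — endpoints in different components.
B—E (4): add — endpoints in different components.
D—I (5): add — endpoints in different components.
B—G (6): add — endpoints in different components.
E—I (9): add — endpoints in different components.
A—B (10): add — endpoints in different components.
F—G (11): add — endpoints in different components.
MST edge set: {C—G, B—H, B—E, D—I, B—G, E—I, A—B, F—G}.
Of the listed edges, {F—G} are in the MST → 1.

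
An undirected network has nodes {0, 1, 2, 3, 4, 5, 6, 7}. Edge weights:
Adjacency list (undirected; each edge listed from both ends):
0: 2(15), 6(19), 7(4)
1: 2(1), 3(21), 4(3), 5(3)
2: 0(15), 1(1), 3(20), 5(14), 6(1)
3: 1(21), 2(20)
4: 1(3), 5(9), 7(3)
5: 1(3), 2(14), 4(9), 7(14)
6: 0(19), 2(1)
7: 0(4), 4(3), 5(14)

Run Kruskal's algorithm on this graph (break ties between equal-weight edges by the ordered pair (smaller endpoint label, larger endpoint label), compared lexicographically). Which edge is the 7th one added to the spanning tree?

Kruskal: consider edges lightest-first.
1 2 (1): add — endpoints in different components.
2 6 (1): add — endpoints in different components.
1 4 (3): add — endpoints in different components.
1 5 (3): add — endpoints in different components.
4 7 (3): add — endpoints in different components.
0 7 (4): add — endpoints in different components.
4 5 (9): skip — 4 and 5 already connected.
2 5 (14): skip — 2 and 5 already connected.
5 7 (14): skip — 5 and 7 already connected.
0 2 (15): skip — 0 and 2 already connected.
0 6 (19): skip — 0 and 6 already connected.
2 3 (20): add — endpoints in different components.
The 7th edge added is 2 3.

2-3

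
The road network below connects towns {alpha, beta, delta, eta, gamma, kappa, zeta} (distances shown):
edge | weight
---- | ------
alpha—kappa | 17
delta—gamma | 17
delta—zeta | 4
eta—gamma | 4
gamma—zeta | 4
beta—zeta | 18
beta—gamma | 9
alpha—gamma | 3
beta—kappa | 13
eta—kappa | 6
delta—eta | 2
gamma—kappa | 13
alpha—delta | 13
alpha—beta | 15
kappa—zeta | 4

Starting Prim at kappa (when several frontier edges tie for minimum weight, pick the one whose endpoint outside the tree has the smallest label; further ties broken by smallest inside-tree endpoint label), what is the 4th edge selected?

Prim, starting at kappa.
Step 1: cheapest edge leaving the tree is kappa—zeta (4); add zeta.
Step 2: cheapest edge leaving the tree is delta—zeta (4); add delta.
Step 3: cheapest edge leaving the tree is delta—eta (2); add eta.
Step 4: cheapest edge leaving the tree is eta—gamma (4); add gamma.
Step 5: cheapest edge leaving the tree is alpha—gamma (3); add alpha.
Step 6: cheapest edge leaving the tree is beta—gamma (9); add beta.
The 4th edge added is eta—gamma.

eta-gamma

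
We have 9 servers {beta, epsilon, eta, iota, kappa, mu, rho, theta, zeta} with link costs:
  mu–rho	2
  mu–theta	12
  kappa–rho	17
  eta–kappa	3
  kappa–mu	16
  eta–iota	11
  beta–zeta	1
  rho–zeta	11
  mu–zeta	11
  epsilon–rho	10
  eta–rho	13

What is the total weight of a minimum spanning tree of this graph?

63

Sort edges by weight, then run Kruskal:
beta–zeta (1): add — endpoints in different components.
mu–rho (2): add — endpoints in different components.
eta–kappa (3): add — endpoints in different components.
epsilon–rho (10): add — endpoints in different components.
eta–iota (11): add — endpoints in different components.
mu–zeta (11): add — endpoints in different components.
rho–zeta (11): skip — rho and zeta already connected.
mu–theta (12): add — endpoints in different components.
eta–rho (13): add — endpoints in different components.
MST edges: beta–zeta, mu–rho, eta–kappa, epsilon–rho, eta–iota, mu–zeta, mu–theta, eta–rho; total weight 1+2+3+10+11+11+12+13 = 63.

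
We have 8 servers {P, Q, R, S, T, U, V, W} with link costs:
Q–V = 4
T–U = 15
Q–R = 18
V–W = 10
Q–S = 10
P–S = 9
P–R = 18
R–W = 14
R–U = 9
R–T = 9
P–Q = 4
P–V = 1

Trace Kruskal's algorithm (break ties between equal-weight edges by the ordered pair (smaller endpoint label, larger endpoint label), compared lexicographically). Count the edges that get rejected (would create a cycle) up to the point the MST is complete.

2

Kruskal: consider edges lightest-first.
P–V (1): add — endpoints in different components.
P–Q (4): add — endpoints in different components.
Q–V (4): skip — Q and V already connected.
P–S (9): add — endpoints in different components.
R–T (9): add — endpoints in different components.
R–U (9): add — endpoints in different components.
Q–S (10): skip — Q and S already connected.
V–W (10): add — endpoints in different components.
R–W (14): add — endpoints in different components.
Edges rejected before the tree was complete: 2.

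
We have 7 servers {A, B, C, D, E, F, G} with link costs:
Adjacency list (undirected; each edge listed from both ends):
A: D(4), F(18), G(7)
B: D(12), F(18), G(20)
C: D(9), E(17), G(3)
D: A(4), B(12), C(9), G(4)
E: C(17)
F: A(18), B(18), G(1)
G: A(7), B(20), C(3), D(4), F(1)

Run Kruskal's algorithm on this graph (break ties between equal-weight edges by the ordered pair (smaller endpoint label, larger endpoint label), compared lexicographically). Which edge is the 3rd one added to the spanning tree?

A-D

Kruskal's algorithm — process edges by increasing weight (ties by edge label):
F-G (1): add — endpoints in different components.
C-G (3): add — endpoints in different components.
A-D (4): add — endpoints in different components.
D-G (4): add — endpoints in different components.
A-G (7): skip — A and G already connected.
C-D (9): skip — C and D already connected.
B-D (12): add — endpoints in different components.
C-E (17): add — endpoints in different components.
The 3rd edge added is A-D.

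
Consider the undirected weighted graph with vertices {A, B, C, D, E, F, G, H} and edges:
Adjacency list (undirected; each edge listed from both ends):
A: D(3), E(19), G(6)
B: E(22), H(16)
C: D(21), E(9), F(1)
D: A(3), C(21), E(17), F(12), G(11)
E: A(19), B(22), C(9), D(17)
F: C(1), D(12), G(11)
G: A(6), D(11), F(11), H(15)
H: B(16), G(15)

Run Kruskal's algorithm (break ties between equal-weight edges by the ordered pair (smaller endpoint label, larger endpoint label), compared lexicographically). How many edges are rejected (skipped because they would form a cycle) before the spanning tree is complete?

2

Sort edges by weight, then run Kruskal:
C—F (1): add — endpoints in different components.
A—D (3): add — endpoints in different components.
A—G (6): add — endpoints in different components.
C—E (9): add — endpoints in different components.
D—G (11): skip — D and G already connected.
F—G (11): add — endpoints in different components.
D—F (12): skip — D and F already connected.
G—H (15): add — endpoints in different components.
B—H (16): add — endpoints in different components.
Edges rejected before the tree was complete: 2.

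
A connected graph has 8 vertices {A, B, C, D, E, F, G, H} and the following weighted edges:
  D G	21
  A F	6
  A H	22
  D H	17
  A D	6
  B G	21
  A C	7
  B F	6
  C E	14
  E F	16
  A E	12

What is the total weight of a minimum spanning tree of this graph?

75

Grow the tree from G using Prim:
Step 1: cheapest edge leaving the tree is B G (21); add B.
Step 2: cheapest edge leaving the tree is B F (6); add F.
Step 3: cheapest edge leaving the tree is A F (6); add A.
Step 4: cheapest edge leaving the tree is A D (6); add D.
Step 5: cheapest edge leaving the tree is A C (7); add C.
Step 6: cheapest edge leaving the tree is A E (12); add E.
Step 7: cheapest edge leaving the tree is D H (17); add H.
MST edges: B G, B F, A F, A D, A C, A E, D H; total weight 21+6+6+6+7+12+17 = 75.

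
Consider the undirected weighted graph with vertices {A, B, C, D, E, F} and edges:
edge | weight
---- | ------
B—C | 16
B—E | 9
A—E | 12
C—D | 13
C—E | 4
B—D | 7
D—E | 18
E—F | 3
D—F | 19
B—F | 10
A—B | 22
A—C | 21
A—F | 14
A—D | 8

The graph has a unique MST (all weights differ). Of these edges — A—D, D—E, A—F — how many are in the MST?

Kruskal's algorithm — process edges by increasing weight (ties by edge label):
E—F (3): add. Components now {A} {B} {C} {D} {E,F}
C—E (4): add. Components now {A} {B} {C,E,F} {D}
B—D (7): add. Components now {A} {B,D} {C,E,F}
A—D (8): add. Components now {A,B,D} {C,E,F}
B—E (9): add. Components now {A,B,C,D,E,F}
MST edge set: {E—F, C—E, B—D, A—D, B—E}.
Of the listed edges, {A—D} are in the MST → 1.

1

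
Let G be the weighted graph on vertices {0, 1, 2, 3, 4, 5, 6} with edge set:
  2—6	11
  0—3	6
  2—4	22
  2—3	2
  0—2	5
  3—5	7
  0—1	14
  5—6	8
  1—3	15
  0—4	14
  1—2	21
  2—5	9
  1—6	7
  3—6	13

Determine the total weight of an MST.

Grow the tree from 5 using Prim:
Step 1: cheapest edge leaving the tree is 3—5 (7); add 3.
Step 2: cheapest edge leaving the tree is 2—3 (2); add 2.
Step 3: cheapest edge leaving the tree is 0—2 (5); add 0.
Step 4: cheapest edge leaving the tree is 5—6 (8); add 6.
Step 5: cheapest edge leaving the tree is 1—6 (7); add 1.
Step 6: cheapest edge leaving the tree is 0—4 (14); add 4.
MST edges: 3—5, 2—3, 0—2, 5—6, 1—6, 0—4; total weight 7+2+5+8+7+14 = 43.

43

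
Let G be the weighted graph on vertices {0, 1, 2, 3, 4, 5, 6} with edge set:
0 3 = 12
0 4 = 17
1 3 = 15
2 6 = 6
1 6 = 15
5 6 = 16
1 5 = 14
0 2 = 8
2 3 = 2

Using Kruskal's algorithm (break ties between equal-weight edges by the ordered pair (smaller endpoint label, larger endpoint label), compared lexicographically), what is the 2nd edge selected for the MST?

2-6

Kruskal's algorithm — process edges by increasing weight (ties by edge label):
2 3 (2): add. Components now {0} {1} {2,3} {4} {5} {6}
2 6 (6): add. Components now {0} {1} {2,3,6} {4} {5}
0 2 (8): add. Components now {0,2,3,6} {1} {4} {5}
0 3 (12): skip — 0 and 3 already connected.
1 5 (14): add. Components now {0,2,3,6} {1,5} {4}
1 3 (15): add. Components now {0,1,2,3,5,6} {4}
1 6 (15): skip — 1 and 6 already connected.
5 6 (16): skip — 5 and 6 already connected.
0 4 (17): add. Components now {0,1,2,3,4,5,6}
The 2nd edge added is 2 6.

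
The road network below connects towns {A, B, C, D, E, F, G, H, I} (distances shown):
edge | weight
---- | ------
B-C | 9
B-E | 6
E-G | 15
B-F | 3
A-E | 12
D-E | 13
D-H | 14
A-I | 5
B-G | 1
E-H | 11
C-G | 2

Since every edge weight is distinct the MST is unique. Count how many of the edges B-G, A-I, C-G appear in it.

Kruskal's algorithm — process edges by increasing weight (ties by edge label):
B-G (1): add — endpoints in different components.
C-G (2): add — endpoints in different components.
B-F (3): add — endpoints in different components.
A-I (5): add — endpoints in different components.
B-E (6): add — endpoints in different components.
B-C (9): skip — B and C already connected.
E-H (11): add — endpoints in different components.
A-E (12): add — endpoints in different components.
D-E (13): add — endpoints in different components.
MST edge set: {B-G, C-G, B-F, A-I, B-E, E-H, A-E, D-E}.
Of the listed edges, {B-G, A-I, C-G} are in the MST → 3.

3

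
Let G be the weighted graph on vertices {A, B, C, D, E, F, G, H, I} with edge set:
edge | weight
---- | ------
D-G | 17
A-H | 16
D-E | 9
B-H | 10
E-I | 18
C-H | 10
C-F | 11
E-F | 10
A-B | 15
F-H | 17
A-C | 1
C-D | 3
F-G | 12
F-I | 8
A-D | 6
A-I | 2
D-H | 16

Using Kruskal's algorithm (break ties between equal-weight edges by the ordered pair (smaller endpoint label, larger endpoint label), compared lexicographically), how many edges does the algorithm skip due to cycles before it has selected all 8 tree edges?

Sort edges by weight, then run Kruskal:
A-C (1): add — endpoints in different components.
A-I (2): add — endpoints in different components.
C-D (3): add — endpoints in different components.
A-D (6): skip — A and D already connected.
F-I (8): add — endpoints in different components.
D-E (9): add — endpoints in different components.
B-H (10): add — endpoints in different components.
C-H (10): add — endpoints in different components.
E-F (10): skip — E and F already connected.
C-F (11): skip — C and F already connected.
F-G (12): add — endpoints in different components.
Edges rejected before the tree was complete: 3.

3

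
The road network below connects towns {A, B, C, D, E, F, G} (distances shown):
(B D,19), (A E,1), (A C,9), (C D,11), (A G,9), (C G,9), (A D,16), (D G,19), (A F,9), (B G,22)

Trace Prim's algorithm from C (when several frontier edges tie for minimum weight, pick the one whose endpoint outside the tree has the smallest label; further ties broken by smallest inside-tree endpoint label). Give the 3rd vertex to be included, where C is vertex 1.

E

Prim, starting at C.
Step 1: cheapest edge leaving the tree is A C (9); add A.
Step 2: cheapest edge leaving the tree is A E (1); add E.
Step 3: cheapest edge leaving the tree is A F (9); add F.
Step 4: cheapest edge leaving the tree is A G (9); add G.
Step 5: cheapest edge leaving the tree is C D (11); add D.
Step 6: cheapest edge leaving the tree is B D (19); add B.
Vertex order: C, A, E, F, G, D, B. The 3rd vertex is E.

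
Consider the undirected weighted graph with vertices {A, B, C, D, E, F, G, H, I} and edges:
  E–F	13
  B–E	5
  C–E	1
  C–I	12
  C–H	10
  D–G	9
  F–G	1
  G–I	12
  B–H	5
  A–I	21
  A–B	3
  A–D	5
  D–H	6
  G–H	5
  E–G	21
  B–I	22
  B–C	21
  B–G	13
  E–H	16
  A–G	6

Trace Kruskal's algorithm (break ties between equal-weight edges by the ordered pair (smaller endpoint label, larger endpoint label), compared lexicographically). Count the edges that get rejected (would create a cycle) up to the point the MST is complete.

4

Sort edges by weight, then run Kruskal:
C–E (1): add — endpoints in different components.
F–G (1): add — endpoints in different components.
A–B (3): add — endpoints in different components.
A–D (5): add — endpoints in different components.
B–E (5): add — endpoints in different components.
B–H (5): add — endpoints in different components.
G–H (5): add — endpoints in different components.
A–G (6): skip — A and G already connected.
D–H (6): skip — D and H already connected.
D–G (9): skip — D and G already connected.
C–H (10): skip — C and H already connected.
C–I (12): add — endpoints in different components.
Edges rejected before the tree was complete: 4.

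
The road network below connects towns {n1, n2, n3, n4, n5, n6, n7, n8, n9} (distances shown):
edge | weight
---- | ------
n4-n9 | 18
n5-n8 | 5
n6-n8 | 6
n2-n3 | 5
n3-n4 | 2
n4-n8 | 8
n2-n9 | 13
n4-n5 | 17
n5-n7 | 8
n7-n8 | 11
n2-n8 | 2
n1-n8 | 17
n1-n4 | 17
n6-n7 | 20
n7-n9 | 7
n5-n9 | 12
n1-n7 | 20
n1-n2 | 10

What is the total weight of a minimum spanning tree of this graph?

45

Prim's algorithm from n7:
Step 1: cheapest edge leaving the tree is n7-n9 (7); add n9.
Step 2: cheapest edge leaving the tree is n5-n7 (8); add n5.
Step 3: cheapest edge leaving the tree is n5-n8 (5); add n8.
Step 4: cheapest edge leaving the tree is n2-n8 (2); add n2.
Step 5: cheapest edge leaving the tree is n2-n3 (5); add n3.
Step 6: cheapest edge leaving the tree is n3-n4 (2); add n4.
Step 7: cheapest edge leaving the tree is n6-n8 (6); add n6.
Step 8: cheapest edge leaving the tree is n1-n2 (10); add n1.
MST edges: n7-n9, n5-n7, n5-n8, n2-n8, n2-n3, n3-n4, n6-n8, n1-n2; total weight 7+8+5+2+5+2+6+10 = 45.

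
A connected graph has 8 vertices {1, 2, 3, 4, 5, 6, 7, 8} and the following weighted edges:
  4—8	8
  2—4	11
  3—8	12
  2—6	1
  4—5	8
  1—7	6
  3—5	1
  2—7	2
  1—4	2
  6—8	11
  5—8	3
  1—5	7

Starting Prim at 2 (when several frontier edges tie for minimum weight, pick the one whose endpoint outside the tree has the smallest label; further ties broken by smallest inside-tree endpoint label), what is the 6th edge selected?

Prim, starting at 2.
Step 1: cheapest edge leaving the tree is 2—6 (1); add 6.
Step 2: cheapest edge leaving the tree is 2—7 (2); add 7.
Step 3: cheapest edge leaving the tree is 1—7 (6); add 1.
Step 4: cheapest edge leaving the tree is 1—4 (2); add 4.
Step 5: cheapest edge leaving the tree is 1—5 (7); add 5.
Step 6: cheapest edge leaving the tree is 3—5 (1); add 3.
Step 7: cheapest edge leaving the tree is 5—8 (3); add 8.
The 6th edge added is 3—5.

3-5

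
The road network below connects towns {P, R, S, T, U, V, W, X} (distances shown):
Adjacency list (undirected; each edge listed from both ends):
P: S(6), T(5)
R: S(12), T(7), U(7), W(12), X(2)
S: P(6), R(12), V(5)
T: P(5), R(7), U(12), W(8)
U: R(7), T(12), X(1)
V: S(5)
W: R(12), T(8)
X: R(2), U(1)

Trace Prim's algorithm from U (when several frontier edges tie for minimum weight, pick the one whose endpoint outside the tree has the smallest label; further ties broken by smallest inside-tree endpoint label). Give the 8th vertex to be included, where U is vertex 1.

Grow the tree from U using Prim:
Step 1: cheapest edge leaving the tree is U X (1); add X.
Step 2: cheapest edge leaving the tree is R X (2); add R.
Step 3: cheapest edge leaving the tree is R T (7); add T.
Step 4: cheapest edge leaving the tree is P T (5); add P.
Step 5: cheapest edge leaving the tree is P S (6); add S.
Step 6: cheapest edge leaving the tree is S V (5); add V.
Step 7: cheapest edge leaving the tree is T W (8); add W.
Vertex order: U, X, R, T, P, S, V, W. The 8th vertex is W.

W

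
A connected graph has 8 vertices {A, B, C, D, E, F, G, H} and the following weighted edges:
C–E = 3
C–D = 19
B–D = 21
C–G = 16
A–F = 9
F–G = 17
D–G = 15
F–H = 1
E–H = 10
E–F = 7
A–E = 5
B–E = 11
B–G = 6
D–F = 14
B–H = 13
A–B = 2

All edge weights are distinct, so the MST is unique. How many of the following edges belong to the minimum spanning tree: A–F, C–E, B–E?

Sort edges by weight, then run Kruskal:
F–H (1): add — endpoints in different components.
A–B (2): add — endpoints in different components.
C–E (3): add — endpoints in different components.
A–E (5): add — endpoints in different components.
B–G (6): add — endpoints in different components.
E–F (7): add — endpoints in different components.
A–F (9): skip — A and F already connected.
E–H (10): skip — E and H already connected.
B–E (11): skip — B and E already connected.
B–H (13): skip — B and H already connected.
D–F (14): add — endpoints in different components.
MST edge set: {F–H, A–B, C–E, A–E, B–G, E–F, D–F}.
Of the listed edges, {C–E} are in the MST → 1.

1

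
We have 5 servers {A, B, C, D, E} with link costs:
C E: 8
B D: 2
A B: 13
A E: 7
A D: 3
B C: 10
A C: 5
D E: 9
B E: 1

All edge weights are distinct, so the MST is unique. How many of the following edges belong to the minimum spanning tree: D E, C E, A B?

0

Kruskal: consider edges lightest-first.
B E (1): add. Components now {A} {B,E} {C} {D}
B D (2): add. Components now {A} {B,D,E} {C}
A D (3): add. Components now {A,B,D,E} {C}
A C (5): add. Components now {A,B,C,D,E}
MST edge set: {B E, B D, A D, A C}.
Of the listed edges, {} are in the MST → 0.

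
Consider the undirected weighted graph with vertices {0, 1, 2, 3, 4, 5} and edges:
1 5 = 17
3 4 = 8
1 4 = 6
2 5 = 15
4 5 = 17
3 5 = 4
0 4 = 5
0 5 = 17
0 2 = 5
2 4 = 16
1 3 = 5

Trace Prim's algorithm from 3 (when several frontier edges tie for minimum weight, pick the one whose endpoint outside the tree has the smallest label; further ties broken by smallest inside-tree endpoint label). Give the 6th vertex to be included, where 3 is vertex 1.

Prim's algorithm from 3:
Step 1: cheapest edge leaving the tree is 3 5 (4); add 5.
Step 2: cheapest edge leaving the tree is 1 3 (5); add 1.
Step 3: cheapest edge leaving the tree is 1 4 (6); add 4.
Step 4: cheapest edge leaving the tree is 0 4 (5); add 0.
Step 5: cheapest edge leaving the tree is 0 2 (5); add 2.
Vertex order: 3, 5, 1, 4, 0, 2. The 6th vertex is 2.

2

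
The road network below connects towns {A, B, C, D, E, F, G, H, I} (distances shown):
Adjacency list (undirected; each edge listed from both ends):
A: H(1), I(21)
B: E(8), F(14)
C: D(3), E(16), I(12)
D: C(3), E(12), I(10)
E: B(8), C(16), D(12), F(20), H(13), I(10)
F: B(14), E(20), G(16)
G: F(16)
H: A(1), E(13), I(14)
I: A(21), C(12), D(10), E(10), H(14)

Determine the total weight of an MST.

Kruskal's algorithm — process edges by increasing weight (ties by edge label):
A—H (1): add — endpoints in different components.
C—D (3): add — endpoints in different components.
B—E (8): add — endpoints in different components.
D—I (10): add — endpoints in different components.
E—I (10): add — endpoints in different components.
C—I (12): skip — C and I already connected.
D—E (12): skip — D and E already connected.
E—H (13): add — endpoints in different components.
B—F (14): add — endpoints in different components.
H—I (14): skip — H and I already connected.
C—E (16): skip — C and E already connected.
F—G (16): add — endpoints in different components.
MST edges: A—H, C—D, B—E, D—I, E—I, E—H, B—F, F—G; total weight 1+3+8+10+10+13+14+16 = 75.

75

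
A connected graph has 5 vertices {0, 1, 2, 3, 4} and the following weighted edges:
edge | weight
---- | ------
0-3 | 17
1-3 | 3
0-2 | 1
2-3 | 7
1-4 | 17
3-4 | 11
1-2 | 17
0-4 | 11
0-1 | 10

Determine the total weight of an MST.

22

Sort edges by weight, then run Kruskal:
0-2 (1): add. Components now {0,2} {1} {3} {4}
1-3 (3): add. Components now {0,2} {1,3} {4}
2-3 (7): add. Components now {0,1,2,3} {4}
0-1 (10): skip — 0 and 1 already connected.
0-4 (11): add. Components now {0,1,2,3,4}
MST edges: 0-2, 1-3, 2-3, 0-4; total weight 1+3+7+11 = 22.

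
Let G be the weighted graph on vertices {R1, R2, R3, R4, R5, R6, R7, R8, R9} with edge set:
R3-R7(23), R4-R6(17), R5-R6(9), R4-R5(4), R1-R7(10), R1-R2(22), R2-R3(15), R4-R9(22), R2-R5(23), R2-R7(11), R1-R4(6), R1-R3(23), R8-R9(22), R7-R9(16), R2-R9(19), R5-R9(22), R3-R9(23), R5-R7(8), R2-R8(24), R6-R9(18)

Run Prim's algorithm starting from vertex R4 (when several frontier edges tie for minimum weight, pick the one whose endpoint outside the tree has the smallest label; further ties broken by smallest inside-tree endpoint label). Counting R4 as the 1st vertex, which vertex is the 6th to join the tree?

Grow the tree from R4 using Prim:
Step 1: cheapest edge leaving the tree is R4-R5 (4); add R5.
Step 2: cheapest edge leaving the tree is R1-R4 (6); add R1.
Step 3: cheapest edge leaving the tree is R5-R7 (8); add R7.
Step 4: cheapest edge leaving the tree is R5-R6 (9); add R6.
Step 5: cheapest edge leaving the tree is R2-R7 (11); add R2.
Step 6: cheapest edge leaving the tree is R2-R3 (15); add R3.
Step 7: cheapest edge leaving the tree is R7-R9 (16); add R9.
Step 8: cheapest edge leaving the tree is R8-R9 (22); add R8.
Vertex order: R4, R5, R1, R7, R6, R2, R3, R9, R8. The 6th vertex is R2.

R2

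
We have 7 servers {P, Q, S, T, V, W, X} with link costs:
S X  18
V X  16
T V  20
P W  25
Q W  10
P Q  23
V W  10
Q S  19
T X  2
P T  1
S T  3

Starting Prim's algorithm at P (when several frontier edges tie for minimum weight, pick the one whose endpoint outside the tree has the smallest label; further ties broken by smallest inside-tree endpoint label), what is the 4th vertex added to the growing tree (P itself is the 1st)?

S

Grow the tree from P using Prim:
Step 1: cheapest edge leaving the tree is P T (1); add T.
Step 2: cheapest edge leaving the tree is T X (2); add X.
Step 3: cheapest edge leaving the tree is S T (3); add S.
Step 4: cheapest edge leaving the tree is V X (16); add V.
Step 5: cheapest edge leaving the tree is V W (10); add W.
Step 6: cheapest edge leaving the tree is Q W (10); add Q.
Vertex order: P, T, X, S, V, W, Q. The 4th vertex is S.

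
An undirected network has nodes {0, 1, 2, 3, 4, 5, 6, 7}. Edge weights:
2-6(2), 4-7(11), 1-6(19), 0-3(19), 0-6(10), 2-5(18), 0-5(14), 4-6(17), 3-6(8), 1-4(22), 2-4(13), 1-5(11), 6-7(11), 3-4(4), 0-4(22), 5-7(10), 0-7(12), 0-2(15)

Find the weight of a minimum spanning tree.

56

Sort edges by weight, then run Kruskal:
2-6 (2): add — endpoints in different components.
3-4 (4): add — endpoints in different components.
3-6 (8): add — endpoints in different components.
0-6 (10): add — endpoints in different components.
5-7 (10): add — endpoints in different components.
1-5 (11): add — endpoints in different components.
4-7 (11): add — endpoints in different components.
MST edges: 2-6, 3-4, 3-6, 0-6, 5-7, 1-5, 4-7; total weight 2+4+8+10+10+11+11 = 56.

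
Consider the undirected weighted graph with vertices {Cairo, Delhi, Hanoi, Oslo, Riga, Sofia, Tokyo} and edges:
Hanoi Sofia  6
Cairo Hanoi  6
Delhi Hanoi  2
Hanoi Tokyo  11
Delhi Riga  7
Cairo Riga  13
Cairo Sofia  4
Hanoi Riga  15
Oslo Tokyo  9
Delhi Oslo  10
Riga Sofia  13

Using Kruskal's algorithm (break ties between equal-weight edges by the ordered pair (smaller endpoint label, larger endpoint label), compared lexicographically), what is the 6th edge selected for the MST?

Kruskal: consider edges lightest-first.
Delhi Hanoi (2): add. Components now {Delhi,Hanoi} {Sofia} {Oslo} {Riga} {Cairo} {Tokyo}
Cairo Sofia (4): add. Components now {Delhi,Hanoi} {Cairo,Sofia} {Oslo} {Riga} {Tokyo}
Cairo Hanoi (6): add. Components now {Cairo,Delhi,Hanoi,Sofia} {Oslo} {Riga} {Tokyo}
Hanoi Sofia (6): skip — Hanoi and Sofia already connected.
Delhi Riga (7): add. Components now {Cairo,Delhi,Hanoi,Riga,Sofia} {Oslo} {Tokyo}
Oslo Tokyo (9): add. Components now {Cairo,Delhi,Hanoi,Riga,Sofia} {Oslo,Tokyo}
Delhi Oslo (10): add. Components now {Cairo,Delhi,Hanoi,Oslo,Riga,Sofia,Tokyo}
The 6th edge added is Delhi Oslo.

Delhi-Oslo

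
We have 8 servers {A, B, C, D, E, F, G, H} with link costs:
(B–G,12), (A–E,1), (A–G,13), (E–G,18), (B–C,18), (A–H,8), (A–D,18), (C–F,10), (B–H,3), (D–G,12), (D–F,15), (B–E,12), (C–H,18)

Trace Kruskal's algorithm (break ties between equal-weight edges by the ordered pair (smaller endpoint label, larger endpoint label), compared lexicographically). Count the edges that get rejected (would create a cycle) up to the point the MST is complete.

2

Sort edges by weight, then run Kruskal:
A–E (1): add — endpoints in different components.
B–H (3): add — endpoints in different components.
A–H (8): add — endpoints in different components.
C–F (10): add — endpoints in different components.
B–E (12): skip — B and E already connected.
B–G (12): add — endpoints in different components.
D–G (12): add — endpoints in different components.
A–G (13): skip — A and G already connected.
D–F (15): add — endpoints in different components.
Edges rejected before the tree was complete: 2.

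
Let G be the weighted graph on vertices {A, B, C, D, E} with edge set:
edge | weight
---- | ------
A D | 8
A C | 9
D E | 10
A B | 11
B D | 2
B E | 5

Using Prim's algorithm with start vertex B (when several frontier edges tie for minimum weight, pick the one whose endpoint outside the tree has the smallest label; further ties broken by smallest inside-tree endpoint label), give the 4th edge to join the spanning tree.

Prim, starting at B.
Step 1: frontier [B D 2, B E 5, A B 11] → take B D (2); add D.
Step 2: frontier [B E 5, A B 11, A D 8, D E 10] → take B E (5); add E.
Step 3: frontier [A B 11, A D 8] → take A D (8); add A.
Step 4: frontier [A C 9] → take A C (9); add C.
The 4th edge added is A C.

A-C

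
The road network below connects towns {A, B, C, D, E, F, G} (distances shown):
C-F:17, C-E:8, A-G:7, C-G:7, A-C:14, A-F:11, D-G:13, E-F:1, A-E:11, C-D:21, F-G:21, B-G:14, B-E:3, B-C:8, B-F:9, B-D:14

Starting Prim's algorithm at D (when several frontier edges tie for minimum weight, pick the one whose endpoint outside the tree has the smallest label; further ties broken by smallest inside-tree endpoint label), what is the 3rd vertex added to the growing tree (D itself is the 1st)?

Prim, starting at D.
Step 1: cheapest edge leaving the tree is D-G (13); add G.
Step 2: cheapest edge leaving the tree is A-G (7); add A.
Step 3: cheapest edge leaving the tree is C-G (7); add C.
Step 4: cheapest edge leaving the tree is B-C (8); add B.
Step 5: cheapest edge leaving the tree is B-E (3); add E.
Step 6: cheapest edge leaving the tree is E-F (1); add F.
Vertex order: D, G, A, C, B, E, F. The 3rd vertex is A.

A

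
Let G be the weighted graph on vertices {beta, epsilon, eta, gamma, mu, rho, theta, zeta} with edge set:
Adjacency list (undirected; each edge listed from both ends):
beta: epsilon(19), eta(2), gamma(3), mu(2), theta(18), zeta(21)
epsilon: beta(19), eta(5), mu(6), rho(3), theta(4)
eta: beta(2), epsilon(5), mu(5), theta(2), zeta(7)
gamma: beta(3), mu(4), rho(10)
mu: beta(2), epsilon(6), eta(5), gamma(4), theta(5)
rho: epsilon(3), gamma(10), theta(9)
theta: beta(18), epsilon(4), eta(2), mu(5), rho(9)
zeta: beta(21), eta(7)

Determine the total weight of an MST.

Prim, starting at rho.
Step 1: cheapest edge leaving the tree is epsilon-rho (3); add epsilon.
Step 2: cheapest edge leaving the tree is epsilon-theta (4); add theta.
Step 3: cheapest edge leaving the tree is eta-theta (2); add eta.
Step 4: cheapest edge leaving the tree is beta-eta (2); add beta.
Step 5: cheapest edge leaving the tree is beta-mu (2); add mu.
Step 6: cheapest edge leaving the tree is beta-gamma (3); add gamma.
Step 7: cheapest edge leaving the tree is eta-zeta (7); add zeta.
MST edges: epsilon-rho, epsilon-theta, eta-theta, beta-eta, beta-mu, beta-gamma, eta-zeta; total weight 3+4+2+2+2+3+7 = 23.

23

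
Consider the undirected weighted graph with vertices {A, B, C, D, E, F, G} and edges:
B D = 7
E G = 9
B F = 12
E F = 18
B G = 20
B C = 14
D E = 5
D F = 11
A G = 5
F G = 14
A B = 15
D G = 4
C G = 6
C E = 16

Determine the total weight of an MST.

Grow the tree from F using Prim:
Step 1: cheapest edge leaving the tree is D F (11); add D.
Step 2: cheapest edge leaving the tree is D G (4); add G.
Step 3: cheapest edge leaving the tree is A G (5); add A.
Step 4: cheapest edge leaving the tree is D E (5); add E.
Step 5: cheapest edge leaving the tree is C G (6); add C.
Step 6: cheapest edge leaving the tree is B D (7); add B.
MST edges: D F, D G, A G, D E, C G, B D; total weight 11+4+5+5+6+7 = 38.

38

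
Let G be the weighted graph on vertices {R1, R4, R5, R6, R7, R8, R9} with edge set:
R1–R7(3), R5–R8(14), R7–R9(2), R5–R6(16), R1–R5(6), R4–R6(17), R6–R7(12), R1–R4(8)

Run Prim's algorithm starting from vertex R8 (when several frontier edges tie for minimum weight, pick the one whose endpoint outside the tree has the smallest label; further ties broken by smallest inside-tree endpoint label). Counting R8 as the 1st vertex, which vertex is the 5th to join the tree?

Prim's algorithm from R8:
Step 1: frontier [R5–R8 14] → take R5–R8 (14); add R5.
Step 2: frontier [R1–R5 6, R5–R6 16] → take R1–R5 (6); add R1.
Step 3: frontier [R1–R7 3, R1–R4 8, R5–R6 16] → take R1–R7 (3); add R7.
Step 4: frontier [R1–R4 8, R5–R6 16, R7–R9 2, R6–R7 12] → take R7–R9 (2); add R9.
Step 5: frontier [R1–R4 8, R5–R6 16, R6–R7 12] → take R1–R4 (8); add R4.
Step 6: frontier [R4–R6 17, R5–R6 16, R6–R7 12] → take R6–R7 (12); add R6.
Vertex order: R8, R5, R1, R7, R9, R4, R6. The 5th vertex is R9.

R9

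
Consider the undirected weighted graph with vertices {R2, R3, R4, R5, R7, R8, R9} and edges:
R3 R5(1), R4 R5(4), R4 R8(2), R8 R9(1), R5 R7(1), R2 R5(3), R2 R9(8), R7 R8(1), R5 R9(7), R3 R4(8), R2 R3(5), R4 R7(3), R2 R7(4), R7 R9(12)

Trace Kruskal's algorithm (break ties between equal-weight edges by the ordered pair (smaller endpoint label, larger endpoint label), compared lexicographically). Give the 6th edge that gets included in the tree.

R2-R5

Kruskal's algorithm — process edges by increasing weight (ties by edge label):
R3 R5 (1): add — endpoints in different components.
R5 R7 (1): add — endpoints in different components.
R7 R8 (1): add — endpoints in different components.
R8 R9 (1): add — endpoints in different components.
R4 R8 (2): add — endpoints in different components.
R2 R5 (3): add — endpoints in different components.
The 6th edge added is R2 R5.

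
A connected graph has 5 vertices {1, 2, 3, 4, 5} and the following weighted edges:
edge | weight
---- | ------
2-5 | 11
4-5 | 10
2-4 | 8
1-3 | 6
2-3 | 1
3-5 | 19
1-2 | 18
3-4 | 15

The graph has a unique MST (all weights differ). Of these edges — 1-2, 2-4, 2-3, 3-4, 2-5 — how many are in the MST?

2

Kruskal's algorithm — process edges by increasing weight (ties by edge label):
2-3 (1): add — endpoints in different components.
1-3 (6): add — endpoints in different components.
2-4 (8): add — endpoints in different components.
4-5 (10): add — endpoints in different components.
MST edge set: {2-3, 1-3, 2-4, 4-5}.
Of the listed edges, {2-4, 2-3} are in the MST → 2.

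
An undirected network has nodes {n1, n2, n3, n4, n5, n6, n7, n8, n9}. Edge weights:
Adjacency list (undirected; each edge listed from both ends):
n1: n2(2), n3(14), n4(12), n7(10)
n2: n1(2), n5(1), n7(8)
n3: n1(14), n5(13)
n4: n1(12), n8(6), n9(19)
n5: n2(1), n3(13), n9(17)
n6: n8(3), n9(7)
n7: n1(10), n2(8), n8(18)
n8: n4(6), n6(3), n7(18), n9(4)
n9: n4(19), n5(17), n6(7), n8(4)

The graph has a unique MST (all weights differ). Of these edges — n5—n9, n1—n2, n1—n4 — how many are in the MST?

2

Kruskal's algorithm — process edges by increasing weight (ties by edge label):
n2—n5 (1): add — endpoints in different components.
n1—n2 (2): add — endpoints in different components.
n6—n8 (3): add — endpoints in different components.
n8—n9 (4): add — endpoints in different components.
n4—n8 (6): add — endpoints in different components.
n6—n9 (7): skip — n9 and n6 already connected.
n2—n7 (8): add — endpoints in different components.
n1—n7 (10): skip — n1 and n7 already connected.
n1—n4 (12): add — endpoints in different components.
n3—n5 (13): add — endpoints in different components.
MST edge set: {n2—n5, n1—n2, n6—n8, n8—n9, n4—n8, n2—n7, n1—n4, n3—n5}.
Of the listed edges, {n1—n2, n1—n4} are in the MST → 2.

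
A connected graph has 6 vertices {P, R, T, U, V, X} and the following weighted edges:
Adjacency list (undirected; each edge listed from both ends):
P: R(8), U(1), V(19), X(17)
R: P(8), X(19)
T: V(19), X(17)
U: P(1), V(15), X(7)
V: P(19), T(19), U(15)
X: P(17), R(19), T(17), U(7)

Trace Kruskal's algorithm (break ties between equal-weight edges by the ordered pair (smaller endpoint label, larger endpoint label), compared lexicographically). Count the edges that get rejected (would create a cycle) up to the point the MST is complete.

1

Kruskal: consider edges lightest-first.
P-U (1): add. Components now {X} {R} {T} {V} {P,U}
U-X (7): add. Components now {P,U,X} {R} {T} {V}
P-R (8): add. Components now {P,R,U,X} {T} {V}
U-V (15): add. Components now {P,R,U,V,X} {T}
P-X (17): skip — X and P already connected.
T-X (17): add. Components now {P,R,T,U,V,X}
Edges rejected before the tree was complete: 1.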